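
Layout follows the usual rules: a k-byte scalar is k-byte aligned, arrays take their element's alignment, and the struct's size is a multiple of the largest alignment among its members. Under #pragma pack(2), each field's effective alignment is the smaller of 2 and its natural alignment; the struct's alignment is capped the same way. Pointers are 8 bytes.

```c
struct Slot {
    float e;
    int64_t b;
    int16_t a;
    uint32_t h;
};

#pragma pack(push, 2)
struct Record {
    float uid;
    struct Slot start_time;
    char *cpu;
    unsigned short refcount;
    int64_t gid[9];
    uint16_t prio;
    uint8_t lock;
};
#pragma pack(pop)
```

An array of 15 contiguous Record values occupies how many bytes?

Slot: e at 0 (size 4, align 4) → ends 4; pad 4 to align 8 for b; b at 8 (size 8, align 8) → ends 16; a at 16 (size 2, align 2) → ends 18; pad 2 to align 4 for h; h at 20 (size 4, align 4) → ends 24; total 24 bytes, alignment 8
uid at 0 (size 4, align 2) → ends 4
start_time at 4 (size 24, align 2) → ends 28
cpu at 28 (size 8, align 2) → ends 36
refcount at 36 (size 2, align 2) → ends 38
gid at 38 (size 72, align 2) → ends 110
prio at 110 (size 2, align 2) → ends 112
lock at 112 (size 1, align 1) → ends 113
tail pad 1 to reach multiple of 2
total 114 bytes, alignment 2
array of 15: 15 × 114 = 1710

1710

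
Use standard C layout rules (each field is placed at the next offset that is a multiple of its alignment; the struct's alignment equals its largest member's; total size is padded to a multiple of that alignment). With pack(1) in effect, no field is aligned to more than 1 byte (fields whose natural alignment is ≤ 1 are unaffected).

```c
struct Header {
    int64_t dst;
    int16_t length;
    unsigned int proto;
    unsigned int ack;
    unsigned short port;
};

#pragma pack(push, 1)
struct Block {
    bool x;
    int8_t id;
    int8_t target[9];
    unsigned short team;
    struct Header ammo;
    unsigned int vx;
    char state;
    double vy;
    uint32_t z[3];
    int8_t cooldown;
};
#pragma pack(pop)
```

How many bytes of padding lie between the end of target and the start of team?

Header: @0: dst [8B, align 8] → 8; @8: length [2B, align 2] → 10; +2 pad (align 4); @12: proto [4B, align 4] → 16; @16: ack [4B, align 4] → 20; @20: port [2B, align 2] → 22; +2 tail pad (align 8); size 24, align 8
@0: x [1B, align 1] → 1
@1: id [1B, align 1] → 2
@2: target [9B, align 1] → 11
@11: team [2B, align 1] → 13

0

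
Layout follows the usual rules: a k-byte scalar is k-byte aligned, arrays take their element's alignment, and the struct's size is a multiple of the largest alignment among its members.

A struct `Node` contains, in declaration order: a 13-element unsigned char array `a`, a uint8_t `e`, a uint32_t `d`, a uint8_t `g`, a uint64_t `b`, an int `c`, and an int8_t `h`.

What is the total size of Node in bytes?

40 bytes

0..13  a  (13B, 1-aligned)
13..14  e  (1B, 1-aligned)
14..16  -- padding (2B)
16..20  d  (4B, 4-aligned)
20..21  g  (1B, 1-aligned)
21..24  -- padding (3B)
24..32  b  (8B, 8-aligned)
32..36  c  (4B, 4-aligned)
36..37  h  (1B, 1-aligned)
37..40  -- tail padding (3B)
sizeof = 40, alignof = 8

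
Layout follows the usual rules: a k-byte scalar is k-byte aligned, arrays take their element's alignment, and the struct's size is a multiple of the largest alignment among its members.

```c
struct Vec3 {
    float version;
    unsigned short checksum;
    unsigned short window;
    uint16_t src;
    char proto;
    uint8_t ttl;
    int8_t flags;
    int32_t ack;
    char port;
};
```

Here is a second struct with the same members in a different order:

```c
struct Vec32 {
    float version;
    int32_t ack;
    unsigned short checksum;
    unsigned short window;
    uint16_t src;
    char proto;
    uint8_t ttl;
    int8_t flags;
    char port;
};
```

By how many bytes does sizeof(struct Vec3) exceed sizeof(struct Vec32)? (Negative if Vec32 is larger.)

version at 0 (size 4, align 4) → ends 4
checksum at 4 (size 2, align 2) → ends 6
window at 6 (size 2, align 2) → ends 8
src at 8 (size 2, align 2) → ends 10
proto at 10 (size 1, align 1) → ends 11
ttl at 11 (size 1, align 1) → ends 12
flags at 12 (size 1, align 1) → ends 13
pad 3 to align 4 for ack
ack at 16 (size 4, align 4) → ends 20
port at 20 (size 1, align 1) → ends 21
tail pad 3 to reach multiple of 4
total 24 bytes, alignment 4
— Vec32 —
version at 0 (size 4, align 4) → ends 4
ack at 4 (size 4, align 4) → ends 8
checksum at 8 (size 2, align 2) → ends 10
window at 10 (size 2, align 2) → ends 12
src at 12 (size 2, align 2) → ends 14
proto at 14 (size 1, align 1) → ends 15
ttl at 15 (size 1, align 1) → ends 16
flags at 16 (size 1, align 1) → ends 17
port at 17 (size 1, align 1) → ends 18
tail pad 2 to reach multiple of 4
total 20 bytes, alignment 4
24 − 20 = 4

4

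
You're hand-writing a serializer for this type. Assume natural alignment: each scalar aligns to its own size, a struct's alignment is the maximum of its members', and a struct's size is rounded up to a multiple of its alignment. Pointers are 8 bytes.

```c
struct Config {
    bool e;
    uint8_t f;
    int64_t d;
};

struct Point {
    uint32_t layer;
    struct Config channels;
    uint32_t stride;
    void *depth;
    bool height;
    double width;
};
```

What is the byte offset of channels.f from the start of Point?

9

Config: 0..1  e  (1B, 1-aligned); 1..2  f  (1B, 1-aligned); 2..8  -- padding (6B); 8..16  d  (8B, 8-aligned); sizeof = 16, alignof = 8
0..4  layer  (4B, 4-aligned)
4..8  -- padding (4B)
8..24  channels  (16B, 8-aligned)
within Config: f at 1
8 + 1 = 9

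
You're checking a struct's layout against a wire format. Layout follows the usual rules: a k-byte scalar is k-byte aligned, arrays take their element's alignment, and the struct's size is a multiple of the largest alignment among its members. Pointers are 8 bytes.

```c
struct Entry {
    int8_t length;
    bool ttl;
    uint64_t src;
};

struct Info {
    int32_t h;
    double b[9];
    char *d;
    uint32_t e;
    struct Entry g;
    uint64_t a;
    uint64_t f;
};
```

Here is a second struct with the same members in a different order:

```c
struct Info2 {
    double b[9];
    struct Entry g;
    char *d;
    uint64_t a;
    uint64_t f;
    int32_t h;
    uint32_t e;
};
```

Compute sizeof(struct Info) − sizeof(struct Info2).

Entry: length at 0 (size 1, align 1) → ends 1; ttl at 1 (size 1, align 1) → ends 2; pad 6 to align 8 for src; src at 8 (size 8, align 8) → ends 16; total 16 bytes, alignment 8
h at 0 (size 4, align 4) → ends 4
pad 4 to align 8 for b
b at 8 (size 72, align 8) → ends 80
d at 80 (size 8, align 8) → ends 88
e at 88 (size 4, align 4) → ends 92
pad 4 to align 8 for g
g at 96 (size 16, align 8) → ends 112
a at 112 (size 8, align 8) → ends 120
f at 120 (size 8, align 8) → ends 128
total 128 bytes, alignment 8
— Info2 —
b at 0 (size 72, align 8) → ends 72
g at 72 (size 16, align 8) → ends 88
d at 88 (size 8, align 8) → ends 96
a at 96 (size 8, align 8) → ends 104
f at 104 (size 8, align 8) → ends 112
h at 112 (size 4, align 4) → ends 116
e at 116 (size 4, align 4) → ends 120
total 120 bytes, alignment 8
128 − 120 = 8

8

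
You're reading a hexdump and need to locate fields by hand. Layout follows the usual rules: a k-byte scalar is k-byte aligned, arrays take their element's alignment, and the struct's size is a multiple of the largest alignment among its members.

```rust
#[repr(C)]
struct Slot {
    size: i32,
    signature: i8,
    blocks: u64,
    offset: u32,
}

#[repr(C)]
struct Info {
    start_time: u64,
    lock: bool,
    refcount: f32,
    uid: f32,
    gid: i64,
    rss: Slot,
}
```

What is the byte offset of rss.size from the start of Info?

32

Slot: @0: size [4B, align 4] → 4; @4: signature [1B, align 1] → 5; +3 pad (align 8); @8: blocks [8B, align 8] → 16; @16: offset [4B, align 4] → 20; +4 tail pad (align 8); size 24, align 8
@0: start_time [8B, align 8] → 8
@8: lock [1B, align 1] → 9
+3 pad (align 4)
@12: refcount [4B, align 4] → 16
@16: uid [4B, align 4] → 20
+4 pad (align 8)
@24: gid [8B, align 8] → 32
@32: rss [24B, align 8] → 56
within Slot: size at 0
32 + 0 = 32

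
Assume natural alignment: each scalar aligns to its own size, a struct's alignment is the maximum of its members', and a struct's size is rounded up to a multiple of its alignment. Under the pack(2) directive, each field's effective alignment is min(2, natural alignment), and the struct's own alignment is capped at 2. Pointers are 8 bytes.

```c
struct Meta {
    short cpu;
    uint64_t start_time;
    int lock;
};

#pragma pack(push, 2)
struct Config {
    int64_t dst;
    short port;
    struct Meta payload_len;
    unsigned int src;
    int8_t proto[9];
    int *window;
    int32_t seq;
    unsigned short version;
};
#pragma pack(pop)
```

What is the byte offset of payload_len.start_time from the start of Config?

18

Meta: cpu at 0 (size 2, align 2) → ends 2; pad 6 to align 8 for start_time; start_time at 8 (size 8, align 8) → ends 16; lock at 16 (size 4, align 4) → ends 20; tail pad 4 to reach multiple of 8; total 24 bytes, alignment 8
dst at 0 (size 8, align 2) → ends 8
port at 8 (size 2, align 2) → ends 10
payload_len at 10 (size 24, align 2) → ends 34
within Meta: start_time at 8
10 + 8 = 18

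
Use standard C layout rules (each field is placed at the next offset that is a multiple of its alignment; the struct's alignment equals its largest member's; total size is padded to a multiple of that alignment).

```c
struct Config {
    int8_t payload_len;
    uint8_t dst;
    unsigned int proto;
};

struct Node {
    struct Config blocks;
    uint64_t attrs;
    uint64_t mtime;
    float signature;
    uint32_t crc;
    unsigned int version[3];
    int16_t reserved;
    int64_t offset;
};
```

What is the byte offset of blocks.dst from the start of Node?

Config: 0..1  payload_len  (1B, 1-aligned); 1..2  dst  (1B, 1-aligned); 2..4  -- padding (2B); 4..8  proto  (4B, 4-aligned); sizeof = 8, alignof = 4
0..8  blocks  (8B, 4-aligned)
within Config: dst at 1
0 + 1 = 1

1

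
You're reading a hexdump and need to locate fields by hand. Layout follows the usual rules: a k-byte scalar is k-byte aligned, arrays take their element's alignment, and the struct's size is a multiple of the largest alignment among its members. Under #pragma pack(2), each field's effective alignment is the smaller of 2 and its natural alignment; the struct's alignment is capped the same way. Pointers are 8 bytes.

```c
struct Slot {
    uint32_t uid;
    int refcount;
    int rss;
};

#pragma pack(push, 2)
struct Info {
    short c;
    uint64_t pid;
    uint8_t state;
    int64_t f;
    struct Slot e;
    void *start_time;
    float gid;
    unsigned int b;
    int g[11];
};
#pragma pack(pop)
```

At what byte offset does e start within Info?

20

Slot: uid at 0 (size 4, align 4) → ends 4; refcount at 4 (size 4, align 4) → ends 8; rss at 8 (size 4, align 4) → ends 12; total 12 bytes, alignment 4
c at 0 (size 2, align 2) → ends 2
pid at 2 (size 8, align 2) → ends 10
state at 10 (size 1, align 1) → ends 11
pad 1 to align 2 for f
f at 12 (size 8, align 2) → ends 20
e at 20 (size 12, align 2) → ends 32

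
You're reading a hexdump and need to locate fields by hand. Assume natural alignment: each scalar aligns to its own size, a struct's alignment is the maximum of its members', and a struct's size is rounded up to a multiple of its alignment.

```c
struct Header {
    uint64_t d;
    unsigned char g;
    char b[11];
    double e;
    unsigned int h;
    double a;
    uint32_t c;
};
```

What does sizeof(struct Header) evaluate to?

0..8  d  (8B, 8-aligned)
8..9  g  (1B, 1-aligned)
9..20  b  (11B, 1-aligned)
20..24  -- padding (4B)
24..32  e  (8B, 8-aligned)
32..36  h  (4B, 4-aligned)
36..40  -- padding (4B)
40..48  a  (8B, 8-aligned)
48..52  c  (4B, 4-aligned)
52..56  -- tail padding (4B)
sizeof = 56, alignof = 8

56 bytes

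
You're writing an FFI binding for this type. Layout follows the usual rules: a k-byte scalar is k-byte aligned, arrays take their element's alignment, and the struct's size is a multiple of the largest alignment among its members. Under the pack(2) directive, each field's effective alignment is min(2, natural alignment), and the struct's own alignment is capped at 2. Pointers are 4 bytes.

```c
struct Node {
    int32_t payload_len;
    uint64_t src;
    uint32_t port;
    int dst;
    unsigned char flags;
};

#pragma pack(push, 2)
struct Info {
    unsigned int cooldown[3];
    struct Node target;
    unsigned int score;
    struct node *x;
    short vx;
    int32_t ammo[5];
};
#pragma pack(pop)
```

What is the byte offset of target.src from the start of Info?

Node: payload_len at 0 (size 4, align 4) → ends 4; pad 4 to align 8 for src; src at 8 (size 8, align 8) → ends 16; port at 16 (size 4, align 4) → ends 20; dst at 20 (size 4, align 4) → ends 24; flags at 24 (size 1, align 1) → ends 25; tail pad 7 to reach multiple of 8; total 32 bytes, alignment 8
cooldown at 0 (size 12, align 2) → ends 12
target at 12 (size 32, align 2) → ends 44
within Node: src at 8
12 + 8 = 20

20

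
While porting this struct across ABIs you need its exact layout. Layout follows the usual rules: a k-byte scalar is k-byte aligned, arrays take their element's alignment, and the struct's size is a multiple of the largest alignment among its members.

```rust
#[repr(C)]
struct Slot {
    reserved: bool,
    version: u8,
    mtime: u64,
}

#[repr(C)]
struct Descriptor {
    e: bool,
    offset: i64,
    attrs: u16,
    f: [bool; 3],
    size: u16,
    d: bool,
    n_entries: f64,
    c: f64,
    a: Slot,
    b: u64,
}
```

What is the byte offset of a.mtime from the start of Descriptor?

56

Slot: @0: reserved [1B, align 1] → 1; @1: version [1B, align 1] → 2; +6 pad (align 8); @8: mtime [8B, align 8] → 16; size 16, align 8
@0: e [1B, align 1] → 1
+7 pad (align 8)
@8: offset [8B, align 8] → 16
@16: attrs [2B, align 2] → 18
@18: f [3B, align 1] → 21
+1 pad (align 2)
@22: size [2B, align 2] → 24
@24: d [1B, align 1] → 25
+7 pad (align 8)
@32: n_entries [8B, align 8] → 40
@40: c [8B, align 8] → 48
@48: a [16B, align 8] → 64
within Slot: mtime at 8
48 + 8 = 56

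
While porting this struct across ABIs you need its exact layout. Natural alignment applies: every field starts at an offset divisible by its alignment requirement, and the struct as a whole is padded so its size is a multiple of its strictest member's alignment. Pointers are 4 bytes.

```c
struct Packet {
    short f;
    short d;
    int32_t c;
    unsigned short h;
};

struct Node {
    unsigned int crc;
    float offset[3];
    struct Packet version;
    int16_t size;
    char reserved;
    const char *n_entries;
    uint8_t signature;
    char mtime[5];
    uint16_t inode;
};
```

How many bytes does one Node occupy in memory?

Packet: @0: f [2B, align 2] → 2; @2: d [2B, align 2] → 4; @4: c [4B, align 4] → 8; @8: h [2B, align 2] → 10; +2 tail pad (align 4); size 12, align 4
@0: crc [4B, align 4] → 4
@4: offset [12B, align 4] → 16
@16: version [12B, align 4] → 28
@28: size [2B, align 2] → 30
@30: reserved [1B, align 1] → 31
+1 pad (align 4)
@32: n_entries [4B, align 4] → 36
@36: signature [1B, align 1] → 37
@37: mtime [5B, align 1] → 42
@42: inode [2B, align 2] → 44
size 44, align 4

44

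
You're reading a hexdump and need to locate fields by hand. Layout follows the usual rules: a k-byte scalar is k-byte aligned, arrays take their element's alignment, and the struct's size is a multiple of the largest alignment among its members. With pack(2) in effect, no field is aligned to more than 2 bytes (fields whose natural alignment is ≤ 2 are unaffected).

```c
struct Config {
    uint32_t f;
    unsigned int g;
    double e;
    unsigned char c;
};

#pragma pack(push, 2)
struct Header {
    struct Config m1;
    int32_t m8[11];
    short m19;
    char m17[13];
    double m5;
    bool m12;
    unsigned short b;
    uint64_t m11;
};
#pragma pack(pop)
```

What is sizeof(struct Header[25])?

Config: @0: f [4B, align 4] → 4; @4: g [4B, align 4] → 8; @8: e [8B, align 8] → 16; @16: c [1B, align 1] → 17; +7 tail pad (align 8); size 24, align 8
@0: m1 [24B, align 2] → 24
@24: m8 [44B, align 2] → 68
@68: m19 [2B, align 2] → 70
@70: m17 [13B, align 1] → 83
+1 pad (align 2)
@84: m5 [8B, align 2] → 92
@92: m12 [1B, align 1] → 93
+1 pad (align 2)
@94: b [2B, align 2] → 96
@96: m11 [8B, align 2] → 104
size 104, align 2
array of 25: 25 × 104 = 2600

2600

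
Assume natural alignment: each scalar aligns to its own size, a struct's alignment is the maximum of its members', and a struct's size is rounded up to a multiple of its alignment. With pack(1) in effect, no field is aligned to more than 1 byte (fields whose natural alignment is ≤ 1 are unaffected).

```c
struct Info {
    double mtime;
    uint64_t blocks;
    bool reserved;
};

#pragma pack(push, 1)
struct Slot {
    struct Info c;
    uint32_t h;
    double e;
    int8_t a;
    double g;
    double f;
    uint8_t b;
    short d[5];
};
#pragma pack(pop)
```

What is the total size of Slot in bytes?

Info: @0: mtime [8B, align 8] → 8; @8: blocks [8B, align 8] → 16; @16: reserved [1B, align 1] → 17; +7 tail pad (align 8); size 24, align 8
@0: c [24B, align 1] → 24
@24: h [4B, align 1] → 28
@28: e [8B, align 1] → 36
@36: a [1B, align 1] → 37
@37: g [8B, align 1] → 45
@45: f [8B, align 1] → 53
@53: b [1B, align 1] → 54
@54: d [10B, align 1] → 64
size 64, align 1

64 bytes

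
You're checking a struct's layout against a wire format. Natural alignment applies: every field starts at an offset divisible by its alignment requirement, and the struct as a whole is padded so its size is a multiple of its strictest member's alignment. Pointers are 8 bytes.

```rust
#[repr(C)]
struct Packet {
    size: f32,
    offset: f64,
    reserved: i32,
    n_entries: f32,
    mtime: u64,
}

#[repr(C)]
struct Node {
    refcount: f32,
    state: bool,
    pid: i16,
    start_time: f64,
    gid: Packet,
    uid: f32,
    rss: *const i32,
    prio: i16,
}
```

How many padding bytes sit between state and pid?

1

Packet: size at 0 (size 4, align 4) → ends 4; pad 4 to align 8 for offset; offset at 8 (size 8, align 8) → ends 16; reserved at 16 (size 4, align 4) → ends 20; n_entries at 20 (size 4, align 4) → ends 24; mtime at 24 (size 8, align 8) → ends 32; total 32 bytes, alignment 8
refcount at 0 (size 4, align 4) → ends 4
state at 4 (size 1, align 1) → ends 5
pad 1 to align 2 for pid
pid at 6 (size 2, align 2) → ends 8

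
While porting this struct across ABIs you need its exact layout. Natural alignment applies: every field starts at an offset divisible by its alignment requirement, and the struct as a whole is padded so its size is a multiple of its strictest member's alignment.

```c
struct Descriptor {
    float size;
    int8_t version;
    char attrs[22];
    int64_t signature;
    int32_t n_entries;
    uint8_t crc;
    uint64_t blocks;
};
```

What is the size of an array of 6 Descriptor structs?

@0: size [4B, align 4] → 4
@4: version [1B, align 1] → 5
@5: attrs [22B, align 1] → 27
+5 pad (align 8)
@32: signature [8B, align 8] → 40
@40: n_entries [4B, align 4] → 44
@44: crc [1B, align 1] → 45
+3 pad (align 8)
@48: blocks [8B, align 8] → 56
size 56, align 8
array of 6: 6 × 56 = 336

336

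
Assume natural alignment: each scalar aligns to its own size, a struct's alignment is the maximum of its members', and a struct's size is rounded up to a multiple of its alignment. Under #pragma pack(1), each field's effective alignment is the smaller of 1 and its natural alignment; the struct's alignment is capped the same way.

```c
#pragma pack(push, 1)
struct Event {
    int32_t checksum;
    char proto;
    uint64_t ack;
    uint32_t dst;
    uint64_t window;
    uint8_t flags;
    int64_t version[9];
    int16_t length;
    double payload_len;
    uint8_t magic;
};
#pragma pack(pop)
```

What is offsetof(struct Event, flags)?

0..4  checksum  (4B, 1-aligned)
4..5  proto  (1B, 1-aligned)
5..13  ack  (8B, 1-aligned)
13..17  dst  (4B, 1-aligned)
17..25  window  (8B, 1-aligned)
25..26  flags  (1B, 1-aligned)

25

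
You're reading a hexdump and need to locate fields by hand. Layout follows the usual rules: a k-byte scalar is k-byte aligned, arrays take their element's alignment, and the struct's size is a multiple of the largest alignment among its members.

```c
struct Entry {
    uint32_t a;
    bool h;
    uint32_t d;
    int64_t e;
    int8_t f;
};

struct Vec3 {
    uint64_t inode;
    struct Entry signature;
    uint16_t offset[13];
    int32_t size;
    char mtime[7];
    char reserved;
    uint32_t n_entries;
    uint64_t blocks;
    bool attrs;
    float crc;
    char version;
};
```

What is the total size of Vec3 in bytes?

Entry: a at 0 (size 4, align 4) → ends 4; h at 4 (size 1, align 1) → ends 5; pad 3 to align 4 for d; d at 8 (size 4, align 4) → ends 12; pad 4 to align 8 for e; e at 16 (size 8, align 8) → ends 24; f at 24 (size 1, align 1) → ends 25; tail pad 7 to reach multiple of 8; total 32 bytes, alignment 8
inode at 0 (size 8, align 8) → ends 8
signature at 8 (size 32, align 8) → ends 40
offset at 40 (size 26, align 2) → ends 66
pad 2 to align 4 for size
size at 68 (size 4, align 4) → ends 72
mtime at 72 (size 7, align 1) → ends 79
reserved at 79 (size 1, align 1) → ends 80
n_entries at 80 (size 4, align 4) → ends 84
pad 4 to align 8 for blocks
blocks at 88 (size 8, align 8) → ends 96
attrs at 96 (size 1, align 1) → ends 97
pad 3 to align 4 for crc
crc at 100 (size 4, align 4) → ends 104
version at 104 (size 1, align 1) → ends 105
tail pad 7 to reach multiple of 8
total 112 bytes, alignment 8

112 bytes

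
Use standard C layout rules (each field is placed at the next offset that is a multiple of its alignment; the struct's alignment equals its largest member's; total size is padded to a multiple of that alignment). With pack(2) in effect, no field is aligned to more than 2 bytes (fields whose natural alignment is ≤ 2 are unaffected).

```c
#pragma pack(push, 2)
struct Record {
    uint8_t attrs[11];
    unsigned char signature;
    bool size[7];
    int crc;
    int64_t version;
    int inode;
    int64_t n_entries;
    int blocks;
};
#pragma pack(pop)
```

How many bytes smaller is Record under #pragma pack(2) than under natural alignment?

8

natural layout:
  0..11  attrs  (11B, 1-aligned)
  11..12  signature  (1B, 1-aligned)
  12..19  size  (7B, 1-aligned)
  19..20  -- padding (1B)
  20..24  crc  (4B, 4-aligned)
  24..32  version  (8B, 8-aligned)
  32..36  inode  (4B, 4-aligned)
  36..40  -- padding (4B)
  40..48  n_entries  (8B, 8-aligned)
  48..52  blocks  (4B, 4-aligned)
  52..56  -- tail padding (4B)
  sizeof = 56, alignof = 8
packed(2) layout:
  0..11  attrs  (11B, 1-aligned)
  11..12  signature  (1B, 1-aligned)
  12..19  size  (7B, 1-aligned)
  19..20  -- padding (1B)
  20..24  crc  (4B, 2-aligned)
  24..32  version  (8B, 2-aligned)
  32..36  inode  (4B, 2-aligned)
  36..44  n_entries  (8B, 2-aligned)
  44..48  blocks  (4B, 2-aligned)
  sizeof = 48, alignof = 2
56 − 48 = 8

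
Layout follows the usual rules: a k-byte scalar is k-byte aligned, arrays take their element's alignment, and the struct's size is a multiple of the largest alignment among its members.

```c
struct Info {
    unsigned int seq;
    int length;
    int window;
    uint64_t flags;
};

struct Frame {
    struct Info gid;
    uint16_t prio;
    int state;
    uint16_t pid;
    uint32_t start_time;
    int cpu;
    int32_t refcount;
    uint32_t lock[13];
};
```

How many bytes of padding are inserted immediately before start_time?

2

Info: seq at 0 (size 4, align 4) → ends 4; length at 4 (size 4, align 4) → ends 8; window at 8 (size 4, align 4) → ends 12; pad 4 to align 8 for flags; flags at 16 (size 8, align 8) → ends 24; total 24 bytes, alignment 8
gid at 0 (size 24, align 8) → ends 24
prio at 24 (size 2, align 2) → ends 26
pad 2 to align 4 for state
state at 28 (size 4, align 4) → ends 32
pid at 32 (size 2, align 2) → ends 34
pad 2 to align 4 for start_time
start_time at 36 (size 4, align 4) → ends 40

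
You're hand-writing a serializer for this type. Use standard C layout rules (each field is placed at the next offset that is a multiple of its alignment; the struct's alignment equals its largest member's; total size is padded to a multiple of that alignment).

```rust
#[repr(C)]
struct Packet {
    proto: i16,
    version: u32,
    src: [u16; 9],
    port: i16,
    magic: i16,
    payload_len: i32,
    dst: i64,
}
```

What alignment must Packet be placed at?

8

member alignments: proto=2, version=4, src=2, port=2, magic=2, payload_len=4, dst=8
max = 8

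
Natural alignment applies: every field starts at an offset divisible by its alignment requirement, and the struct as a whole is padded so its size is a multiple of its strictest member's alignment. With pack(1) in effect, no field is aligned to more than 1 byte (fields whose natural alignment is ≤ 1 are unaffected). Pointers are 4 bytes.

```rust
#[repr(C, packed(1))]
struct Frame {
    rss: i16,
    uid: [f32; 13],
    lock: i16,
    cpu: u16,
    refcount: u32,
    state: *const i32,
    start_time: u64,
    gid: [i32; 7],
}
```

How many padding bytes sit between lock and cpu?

0

rss at 0 (size 2, align 1) → ends 2
uid at 2 (size 52, align 1) → ends 54
lock at 54 (size 2, align 1) → ends 56
cpu at 56 (size 2, align 1) → ends 58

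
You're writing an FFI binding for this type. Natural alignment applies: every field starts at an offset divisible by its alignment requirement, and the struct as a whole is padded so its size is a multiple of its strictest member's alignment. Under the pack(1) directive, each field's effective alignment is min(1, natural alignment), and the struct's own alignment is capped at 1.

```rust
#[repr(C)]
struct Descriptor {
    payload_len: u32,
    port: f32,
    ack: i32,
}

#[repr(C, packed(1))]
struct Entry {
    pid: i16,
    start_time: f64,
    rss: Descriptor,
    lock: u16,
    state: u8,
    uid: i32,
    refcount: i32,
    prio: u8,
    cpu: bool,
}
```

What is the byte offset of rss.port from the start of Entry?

14

Descriptor: payload_len at 0 (size 4, align 4) → ends 4; port at 4 (size 4, align 4) → ends 8; ack at 8 (size 4, align 4) → ends 12; total 12 bytes, alignment 4
pid at 0 (size 2, align 1) → ends 2
start_time at 2 (size 8, align 1) → ends 10
rss at 10 (size 12, align 1) → ends 22
within Descriptor: port at 4
10 + 4 = 14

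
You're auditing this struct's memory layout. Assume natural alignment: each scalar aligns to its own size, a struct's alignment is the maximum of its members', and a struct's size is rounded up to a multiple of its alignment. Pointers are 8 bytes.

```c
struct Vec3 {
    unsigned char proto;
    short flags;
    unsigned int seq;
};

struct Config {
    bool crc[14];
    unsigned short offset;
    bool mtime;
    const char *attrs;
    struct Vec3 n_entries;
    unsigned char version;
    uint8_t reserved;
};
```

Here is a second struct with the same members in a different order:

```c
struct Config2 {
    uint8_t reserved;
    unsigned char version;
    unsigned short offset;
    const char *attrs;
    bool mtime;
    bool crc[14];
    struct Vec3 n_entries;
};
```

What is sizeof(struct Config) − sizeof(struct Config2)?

Vec3: @0: proto [1B, align 1] → 1; +1 pad (align 2); @2: flags [2B, align 2] → 4; @4: seq [4B, align 4] → 8; size 8, align 4
@0: crc [14B, align 1] → 14
@14: offset [2B, align 2] → 16
@16: mtime [1B, align 1] → 17
+7 pad (align 8)
@24: attrs [8B, align 8] → 32
@32: n_entries [8B, align 4] → 40
@40: version [1B, align 1] → 41
@41: reserved [1B, align 1] → 42
+6 tail pad (align 8)
size 48, align 8
— Config2 —
@0: reserved [1B, align 1] → 1
@1: version [1B, align 1] → 2
@2: offset [2B, align 2] → 4
+4 pad (align 8)
@8: attrs [8B, align 8] → 16
@16: mtime [1B, align 1] → 17
@17: crc [14B, align 1] → 31
+1 pad (align 4)
@32: n_entries [8B, align 4] → 40
size 40, align 8
48 − 40 = 8

8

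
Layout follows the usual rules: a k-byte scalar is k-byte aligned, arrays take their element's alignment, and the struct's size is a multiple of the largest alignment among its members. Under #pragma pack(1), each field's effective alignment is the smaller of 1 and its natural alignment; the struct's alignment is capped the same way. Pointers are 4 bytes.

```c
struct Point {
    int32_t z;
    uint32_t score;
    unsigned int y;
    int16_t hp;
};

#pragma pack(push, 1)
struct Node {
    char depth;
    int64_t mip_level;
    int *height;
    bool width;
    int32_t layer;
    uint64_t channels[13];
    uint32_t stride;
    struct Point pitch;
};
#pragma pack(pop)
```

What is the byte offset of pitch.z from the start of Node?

Point: 0..4  z  (4B, 4-aligned); 4..8  score  (4B, 4-aligned); 8..12  y  (4B, 4-aligned); 12..14  hp  (2B, 2-aligned); 14..16  -- tail padding (2B); sizeof = 16, alignof = 4
0..1  depth  (1B, 1-aligned)
1..9  mip_level  (8B, 1-aligned)
9..13  height  (4B, 1-aligned)
13..14  width  (1B, 1-aligned)
14..18  layer  (4B, 1-aligned)
18..122  channels  (104B, 1-aligned)
122..126  stride  (4B, 1-aligned)
126..142  pitch  (16B, 1-aligned)
within Point: z at 0
126 + 0 = 126

126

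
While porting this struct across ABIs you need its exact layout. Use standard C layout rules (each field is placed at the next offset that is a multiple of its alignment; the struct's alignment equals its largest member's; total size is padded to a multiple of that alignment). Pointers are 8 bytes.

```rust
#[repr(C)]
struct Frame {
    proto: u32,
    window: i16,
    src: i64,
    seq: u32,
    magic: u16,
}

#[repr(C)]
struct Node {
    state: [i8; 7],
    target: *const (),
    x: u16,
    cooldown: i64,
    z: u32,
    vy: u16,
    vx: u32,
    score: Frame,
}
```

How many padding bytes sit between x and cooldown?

Frame: 0..4  proto  (4B, 4-aligned); 4..6  window  (2B, 2-aligned); 6..8  -- padding (2B); 8..16  src  (8B, 8-aligned); 16..20  seq  (4B, 4-aligned); 20..22  magic  (2B, 2-aligned); 22..24  -- tail padding (2B); sizeof = 24, alignof = 8
0..7  state  (7B, 1-aligned)
7..8  -- padding (1B)
8..16  target  (8B, 8-aligned)
16..18  x  (2B, 2-aligned)
18..24  -- padding (6B)
24..32  cooldown  (8B, 8-aligned)

6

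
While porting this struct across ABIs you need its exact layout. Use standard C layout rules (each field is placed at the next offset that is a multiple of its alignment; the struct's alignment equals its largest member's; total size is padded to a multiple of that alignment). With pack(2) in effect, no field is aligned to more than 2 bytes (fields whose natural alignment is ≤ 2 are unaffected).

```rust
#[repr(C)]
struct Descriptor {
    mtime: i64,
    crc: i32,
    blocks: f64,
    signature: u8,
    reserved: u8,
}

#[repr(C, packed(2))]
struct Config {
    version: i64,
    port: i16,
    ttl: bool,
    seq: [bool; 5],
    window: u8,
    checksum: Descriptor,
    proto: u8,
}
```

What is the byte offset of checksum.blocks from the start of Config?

Descriptor: 0..8  mtime  (8B, 8-aligned); 8..12  crc  (4B, 4-aligned); 12..16  -- padding (4B); 16..24  blocks  (8B, 8-aligned); 24..25  signature  (1B, 1-aligned); 25..26  reserved  (1B, 1-aligned); 26..32  -- tail padding (6B); sizeof = 32, alignof = 8
0..8  version  (8B, 2-aligned)
8..10  port  (2B, 2-aligned)
10..11  ttl  (1B, 1-aligned)
11..16  seq  (5B, 1-aligned)
16..17  window  (1B, 1-aligned)
17..18  -- padding (1B)
18..50  checksum  (32B, 2-aligned)
within Descriptor: blocks at 16
18 + 16 = 34

34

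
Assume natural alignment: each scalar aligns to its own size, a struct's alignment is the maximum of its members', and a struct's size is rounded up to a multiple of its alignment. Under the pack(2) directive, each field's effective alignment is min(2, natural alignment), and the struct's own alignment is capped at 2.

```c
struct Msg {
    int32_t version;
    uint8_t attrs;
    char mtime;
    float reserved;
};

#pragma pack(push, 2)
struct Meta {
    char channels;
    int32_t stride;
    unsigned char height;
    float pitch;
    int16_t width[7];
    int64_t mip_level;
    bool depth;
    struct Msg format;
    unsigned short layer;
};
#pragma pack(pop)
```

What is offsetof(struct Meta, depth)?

Msg: version at 0 (size 4, align 4) → ends 4; attrs at 4 (size 1, align 1) → ends 5; mtime at 5 (size 1, align 1) → ends 6; pad 2 to align 4 for reserved; reserved at 8 (size 4, align 4) → ends 12; total 12 bytes, alignment 4
channels at 0 (size 1, align 1) → ends 1
pad 1 to align 2 for stride
stride at 2 (size 4, align 2) → ends 6
height at 6 (size 1, align 1) → ends 7
pad 1 to align 2 for pitch
pitch at 8 (size 4, align 2) → ends 12
width at 12 (size 14, align 2) → ends 26
mip_level at 26 (size 8, align 2) → ends 34
depth at 34 (size 1, align 1) → ends 35

34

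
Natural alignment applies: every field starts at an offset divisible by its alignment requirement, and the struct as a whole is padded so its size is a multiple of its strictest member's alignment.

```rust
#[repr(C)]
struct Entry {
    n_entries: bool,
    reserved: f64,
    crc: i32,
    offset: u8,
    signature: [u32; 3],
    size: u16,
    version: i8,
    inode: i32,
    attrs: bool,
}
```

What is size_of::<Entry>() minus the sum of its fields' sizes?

@0: n_entries [1B, align 1] → 1
+7 pad (align 8)
@8: reserved [8B, align 8] → 16
@16: crc [4B, align 4] → 20
@20: offset [1B, align 1] → 21
+3 pad (align 4)
@24: signature [12B, align 4] → 36
@36: size [2B, align 2] → 38
@38: version [1B, align 1] → 39
+1 pad (align 4)
@40: inode [4B, align 4] → 44
@44: attrs [1B, align 1] → 45
+3 tail pad (align 8)
size 48, align 8
data bytes 34, size 48 → padding 14

14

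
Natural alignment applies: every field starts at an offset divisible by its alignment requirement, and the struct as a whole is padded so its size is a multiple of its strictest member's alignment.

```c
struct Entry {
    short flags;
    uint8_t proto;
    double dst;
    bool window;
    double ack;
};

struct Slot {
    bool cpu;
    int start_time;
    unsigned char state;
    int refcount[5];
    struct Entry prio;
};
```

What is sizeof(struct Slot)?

64 bytes

Entry: 0..2  flags  (2B, 2-aligned); 2..3  proto  (1B, 1-aligned); 3..8  -- padding (5B); 8..16  dst  (8B, 8-aligned); 16..17  window  (1B, 1-aligned); 17..24  -- padding (7B); 24..32  ack  (8B, 8-aligned); sizeof = 32, alignof = 8
0..1  cpu  (1B, 1-aligned)
1..4  -- padding (3B)
4..8  start_time  (4B, 4-aligned)
8..9  state  (1B, 1-aligned)
9..12  -- padding (3B)
12..32  refcount  (20B, 4-aligned)
32..64  prio  (32B, 8-aligned)
sizeof = 64, alignof = 8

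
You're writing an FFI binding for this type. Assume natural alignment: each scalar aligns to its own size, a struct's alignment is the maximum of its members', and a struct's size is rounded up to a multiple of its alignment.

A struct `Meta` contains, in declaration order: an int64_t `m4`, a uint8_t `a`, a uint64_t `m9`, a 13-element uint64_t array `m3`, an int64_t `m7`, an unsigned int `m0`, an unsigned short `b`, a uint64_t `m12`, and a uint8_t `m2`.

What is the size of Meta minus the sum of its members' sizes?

0..8  m4  (8B, 8-aligned)
8..9  a  (1B, 1-aligned)
9..16  -- padding (7B)
16..24  m9  (8B, 8-aligned)
24..128  m3  (104B, 8-aligned)
128..136  m7  (8B, 8-aligned)
136..140  m0  (4B, 4-aligned)
140..142  b  (2B, 2-aligned)
142..144  -- padding (2B)
144..152  m12  (8B, 8-aligned)
152..153  m2  (1B, 1-aligned)
153..160  -- tail padding (7B)
sizeof = 160, alignof = 8
data bytes 144, size 160 → padding 16

16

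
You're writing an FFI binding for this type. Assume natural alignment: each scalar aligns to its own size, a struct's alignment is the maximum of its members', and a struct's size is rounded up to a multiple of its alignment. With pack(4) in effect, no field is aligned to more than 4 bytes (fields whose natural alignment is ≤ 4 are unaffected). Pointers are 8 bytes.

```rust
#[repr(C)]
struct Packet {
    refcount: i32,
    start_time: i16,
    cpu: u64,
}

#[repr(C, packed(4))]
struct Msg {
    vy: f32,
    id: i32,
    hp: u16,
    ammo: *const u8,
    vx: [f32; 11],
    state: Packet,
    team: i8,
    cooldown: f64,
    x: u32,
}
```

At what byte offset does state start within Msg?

64

Packet: refcount at 0 (size 4, align 4) → ends 4; start_time at 4 (size 2, align 2) → ends 6; pad 2 to align 8 for cpu; cpu at 8 (size 8, align 8) → ends 16; total 16 bytes, alignment 8
vy at 0 (size 4, align 4) → ends 4
id at 4 (size 4, align 4) → ends 8
hp at 8 (size 2, align 2) → ends 10
pad 2 to align 4 for ammo
ammo at 12 (size 8, align 4) → ends 20
vx at 20 (size 44, align 4) → ends 64
state at 64 (size 16, align 4) → ends 80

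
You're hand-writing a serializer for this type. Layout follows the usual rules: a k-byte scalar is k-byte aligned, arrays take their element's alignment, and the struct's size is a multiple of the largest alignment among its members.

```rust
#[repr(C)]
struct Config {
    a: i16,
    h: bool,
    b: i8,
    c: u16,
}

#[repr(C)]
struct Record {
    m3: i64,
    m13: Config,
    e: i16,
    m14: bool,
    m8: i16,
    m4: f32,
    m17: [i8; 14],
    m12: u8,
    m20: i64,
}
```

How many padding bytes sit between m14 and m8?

1

Config: a at 0 (size 2, align 2) → ends 2; h at 2 (size 1, align 1) → ends 3; b at 3 (size 1, align 1) → ends 4; c at 4 (size 2, align 2) → ends 6; total 6 bytes, alignment 2
m3 at 0 (size 8, align 8) → ends 8
m13 at 8 (size 6, align 2) → ends 14
e at 14 (size 2, align 2) → ends 16
m14 at 16 (size 1, align 1) → ends 17
pad 1 to align 2 for m8
m8 at 18 (size 2, align 2) → ends 20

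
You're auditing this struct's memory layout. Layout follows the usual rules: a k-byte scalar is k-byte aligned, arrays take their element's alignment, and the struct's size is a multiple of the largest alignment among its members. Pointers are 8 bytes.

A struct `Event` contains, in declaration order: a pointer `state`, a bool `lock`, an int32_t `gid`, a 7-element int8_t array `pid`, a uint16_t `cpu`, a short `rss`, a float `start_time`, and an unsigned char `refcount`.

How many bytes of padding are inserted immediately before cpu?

0..8  state  (8B, 8-aligned)
8..9  lock  (1B, 1-aligned)
9..12  -- padding (3B)
12..16  gid  (4B, 4-aligned)
16..23  pid  (7B, 1-aligned)
23..24  -- padding (1B)
24..26  cpu  (2B, 2-aligned)

1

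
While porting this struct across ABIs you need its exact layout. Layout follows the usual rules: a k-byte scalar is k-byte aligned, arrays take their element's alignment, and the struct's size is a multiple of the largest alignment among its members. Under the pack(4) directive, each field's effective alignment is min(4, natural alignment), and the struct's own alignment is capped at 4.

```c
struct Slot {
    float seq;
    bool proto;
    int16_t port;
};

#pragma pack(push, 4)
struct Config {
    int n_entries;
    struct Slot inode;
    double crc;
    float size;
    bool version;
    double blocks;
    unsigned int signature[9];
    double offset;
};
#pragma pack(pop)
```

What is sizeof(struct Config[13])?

1040

Slot: 0..4  seq  (4B, 4-aligned); 4..5  proto  (1B, 1-aligned); 5..6  -- padding (1B); 6..8  port  (2B, 2-aligned); sizeof = 8, alignof = 4
0..4  n_entries  (4B, 4-aligned)
4..12  inode  (8B, 4-aligned)
12..20  crc  (8B, 4-aligned)
20..24  size  (4B, 4-aligned)
24..25  version  (1B, 1-aligned)
25..28  -- padding (3B)
28..36  blocks  (8B, 4-aligned)
36..72  signature  (36B, 4-aligned)
72..80  offset  (8B, 4-aligned)
sizeof = 80, alignof = 4
array of 13: 13 × 80 = 1040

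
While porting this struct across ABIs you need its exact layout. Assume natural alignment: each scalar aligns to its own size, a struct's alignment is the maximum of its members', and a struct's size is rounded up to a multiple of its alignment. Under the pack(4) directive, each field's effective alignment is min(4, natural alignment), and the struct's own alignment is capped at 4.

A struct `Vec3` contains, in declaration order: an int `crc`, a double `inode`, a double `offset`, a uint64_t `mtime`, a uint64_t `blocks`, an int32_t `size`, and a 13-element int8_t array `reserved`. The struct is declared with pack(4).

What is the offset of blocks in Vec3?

crc at 0 (size 4, align 4) → ends 4
inode at 4 (size 8, align 4) → ends 12
offset at 12 (size 8, align 4) → ends 20
mtime at 20 (size 8, align 4) → ends 28
blocks at 28 (size 8, align 4) → ends 36

28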